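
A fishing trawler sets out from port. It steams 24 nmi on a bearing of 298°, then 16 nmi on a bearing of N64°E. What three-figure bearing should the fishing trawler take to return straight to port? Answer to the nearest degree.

160°

Leg 1 (298°, 24 nmi): east 24 sin 298° = -21.19, north 24 cos 298° = 11.27
Leg 2 (N64°E, 16 nmi): east 16 sin 64° = 14.38, north 16 cos 64° = 7.01
Net displacement: -6.81 east, 18.28 north. Direction back to start is (6.81, -18.28): bearing = atan2(6.81, -18.28) mod 360° = 159.57° ≈ 160°.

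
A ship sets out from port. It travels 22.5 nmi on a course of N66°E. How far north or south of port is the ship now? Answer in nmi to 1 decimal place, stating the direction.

9.2 nmi north

Leg 1 (N66°E, 22.5 nmi): east 22.5 sin 66° = 20.55, north 22.5 cos 66° = 9.15
Net north component: 9.15 nmi.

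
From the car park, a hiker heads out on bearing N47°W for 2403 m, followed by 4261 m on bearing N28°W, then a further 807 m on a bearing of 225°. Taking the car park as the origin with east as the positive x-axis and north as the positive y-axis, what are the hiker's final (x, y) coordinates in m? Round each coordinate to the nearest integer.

Leg 1 (N47°W, 2403 m): east 2403 sin 313° = -1757.44, north 2403 cos 313° = 1638.84
Leg 2 (N28°W, 4261 m): east 4261 sin 332° = -2000.42, north 4261 cos 332° = 3762.24
Leg 3 (225°, 807 m): east 807 sin 225° = -570.64, north 807 cos 225° = -570.64
Summing: -4328.50 m east, 4830.45 m north → (-4328, 4830).

(-4328, 4830)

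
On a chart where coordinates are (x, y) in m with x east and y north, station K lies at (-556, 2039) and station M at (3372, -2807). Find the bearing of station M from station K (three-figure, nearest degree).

Δeast = 3372 − -556 = 3928.00; Δnorth = -2807 − 2039 = -4846.00.
Bearing = atan2(Δeast, Δnorth) mod 360° = 140.97° ≈ 141°.

141°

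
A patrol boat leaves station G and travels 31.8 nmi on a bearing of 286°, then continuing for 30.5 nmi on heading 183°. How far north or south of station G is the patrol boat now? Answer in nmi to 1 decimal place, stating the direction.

21.7 nmi south

Leg 1 (286°, 31.8 nmi): east 31.8 sin 286° = -30.57, north 31.8 cos 286° = 8.77
Leg 2 (183°, 30.5 nmi): east 30.5 sin 183° = -1.60, north 30.5 cos 183° = -30.46
Net north component: -21.69 nmi.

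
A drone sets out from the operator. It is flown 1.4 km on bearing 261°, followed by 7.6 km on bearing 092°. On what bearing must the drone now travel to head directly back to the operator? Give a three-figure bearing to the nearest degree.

Leg 1 (261°, 1.4 km): east 1.4 sin 261° = -1.38, north 1.4 cos 261° = -0.22
Leg 2 (092°, 7.6 km): east 7.6 sin 92° = 7.60, north 7.6 cos 92° = -0.27
Net displacement: 6.21 east, -0.48 north. Direction back to start is (-6.21, 0.48): bearing = atan2(-6.21, 0.48) mod 360° = 274.46° ≈ 274°.

274°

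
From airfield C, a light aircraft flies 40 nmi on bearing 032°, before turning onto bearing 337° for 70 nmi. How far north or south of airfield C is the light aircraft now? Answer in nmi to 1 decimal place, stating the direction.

98.4 nmi north

Leg 1 (032°, 40 nmi): east 40 sin 32° = 21.20, north 40 cos 32° = 33.92
Leg 2 (337°, 70 nmi): east 70 sin 337° = -27.35, north 70 cos 337° = 64.44
Net north component: 98.36 nmi.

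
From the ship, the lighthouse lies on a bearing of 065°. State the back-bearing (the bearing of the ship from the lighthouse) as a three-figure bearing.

245°

Back-bearing = 065° + 180° = 245°.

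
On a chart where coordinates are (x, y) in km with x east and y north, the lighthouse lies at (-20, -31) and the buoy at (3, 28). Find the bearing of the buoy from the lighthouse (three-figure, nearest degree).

021°

Δeast = 3 − -20 = 23.00; Δnorth = 28 − -31 = 59.00.
Bearing = atan2(Δeast, Δnorth) mod 360° = 21.30° ≈ 021°.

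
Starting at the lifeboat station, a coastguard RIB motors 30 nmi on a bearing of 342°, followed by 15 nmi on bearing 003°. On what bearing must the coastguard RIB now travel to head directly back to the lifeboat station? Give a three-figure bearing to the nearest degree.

169°

Leg 1 (342°, 30 nmi): east 30 sin 342° = -9.27, north 30 cos 342° = 28.53
Leg 2 (003°, 15 nmi): east 15 sin 3° = 0.79, north 15 cos 3° = 14.98
Net displacement: -8.49 east, 43.51 north. Direction back to start is (8.49, -43.51): bearing = atan2(8.49, -43.51) mod 360° = 168.96° ≈ 169°.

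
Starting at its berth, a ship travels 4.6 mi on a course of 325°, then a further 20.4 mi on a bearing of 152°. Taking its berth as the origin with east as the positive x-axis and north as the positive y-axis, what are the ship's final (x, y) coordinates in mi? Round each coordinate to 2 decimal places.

Leg 1 (325°, 4.6 mi): east 4.6 sin 325° = -2.64, north 4.6 cos 325° = 3.77
Leg 2 (152°, 20.4 mi): east 20.4 sin 152° = 9.58, north 20.4 cos 152° = -18.01
Summing: 6.94 mi east, -14.24 mi north → (6.94, -14.24).

(6.94, -14.24)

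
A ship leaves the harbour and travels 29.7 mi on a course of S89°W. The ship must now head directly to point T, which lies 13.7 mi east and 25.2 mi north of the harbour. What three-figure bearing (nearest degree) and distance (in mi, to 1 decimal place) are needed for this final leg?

059°, 50.4 mi

Leg 1 (S89°W, 29.7 mi): east 29.7 sin 269° = -29.70, north 29.7 cos 269° = -0.52
Current position: (-29.70, -0.52). Target: (13.7, 25.2). Remaining: Δeast = 43.40, Δnorth = 25.72.
Bearing = atan2(43.40, 25.72) mod 360° = 59.35°; distance = √((43.40)² + (25.72)²) = 50.444 mi.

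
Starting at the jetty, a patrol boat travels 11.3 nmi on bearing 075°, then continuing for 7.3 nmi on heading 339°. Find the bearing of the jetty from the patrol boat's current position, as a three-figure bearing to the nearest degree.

Leg 1 (075°, 11.3 nmi): east 11.3 sin 75° = 10.91, north 11.3 cos 75° = 2.92
Leg 2 (339°, 7.3 nmi): east 7.3 sin 339° = -2.62, north 7.3 cos 339° = 6.82
Net displacement: 8.30 east, 9.74 north. Direction back to start is (-8.30, -9.74): bearing = atan2(-8.30, -9.74) mod 360° = 220.43° ≈ 220°.

220°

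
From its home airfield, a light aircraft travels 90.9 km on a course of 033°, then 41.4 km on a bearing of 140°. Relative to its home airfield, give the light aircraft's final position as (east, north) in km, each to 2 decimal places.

Leg 1 (033°, 90.9 km): east 90.9 sin 33° = 49.51, north 90.9 cos 33° = 76.24
Leg 2 (140°, 41.4 km): east 41.4 sin 140° = 26.61, north 41.4 cos 140° = -31.71
Summing: 76.12 km east, 44.52 km north → (76.12, 44.52).

(76.12, 44.52)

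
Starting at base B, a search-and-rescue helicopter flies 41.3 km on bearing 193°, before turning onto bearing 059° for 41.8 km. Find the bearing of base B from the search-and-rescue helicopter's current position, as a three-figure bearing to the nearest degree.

Leg 1 (193°, 41.3 km): east 41.3 sin 193° = -9.29, north 41.3 cos 193° = -40.24
Leg 2 (059°, 41.8 km): east 41.8 sin 59° = 35.83, north 41.8 cos 59° = 21.53
Net displacement: 26.54 east, -18.71 north. Direction back to start is (-26.54, 18.71): bearing = atan2(-26.54, 18.71) mod 360° = 305.19° ≈ 305°.

305°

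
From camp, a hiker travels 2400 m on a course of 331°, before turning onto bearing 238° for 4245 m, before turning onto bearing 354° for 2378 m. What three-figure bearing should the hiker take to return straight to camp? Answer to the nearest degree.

Leg 1 (331°, 2400 m): east 2400 sin 331° = -1163.54, north 2400 cos 331° = 2099.09
Leg 2 (238°, 4245 m): east 4245 sin 238° = -3599.96, north 4245 cos 238° = -2249.51
Leg 3 (354°, 2378 m): east 2378 sin 354° = -248.57, north 2378 cos 354° = 2364.97
Net displacement: -5012.08 east, 2214.55 north. Direction back to start is (5012.08, -2214.55): bearing = atan2(5012.08, -2214.55) mod 360° = 113.84° ≈ 114°.

114°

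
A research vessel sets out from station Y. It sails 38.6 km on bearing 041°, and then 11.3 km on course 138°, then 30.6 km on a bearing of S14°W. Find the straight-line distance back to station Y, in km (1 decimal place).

27.0 km

Leg 1 (041°, 38.6 km): east 38.6 sin 41° = 25.32, north 38.6 cos 41° = 29.13
Leg 2 (138°, 11.3 km): east 11.3 sin 138° = 7.56, north 11.3 cos 138° = -8.40
Leg 3 (S14°W, 30.6 km): east 30.6 sin 194° = -7.40, north 30.6 cos 194° = -29.69
Net: 25.48 east, -8.96 north. Distance = √((25.48)² + (-8.96)²) = 27.011 km.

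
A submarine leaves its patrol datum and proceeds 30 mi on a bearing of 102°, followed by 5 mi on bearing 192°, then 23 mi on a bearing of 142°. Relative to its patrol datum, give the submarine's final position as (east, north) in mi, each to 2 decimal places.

(42.47, -29.25)

Leg 1 (102°, 30 mi): east 30 sin 102° = 29.34, north 30 cos 102° = -6.24
Leg 2 (192°, 5 mi): east 5 sin 192° = -1.04, north 5 cos 192° = -4.89
Leg 3 (142°, 23 mi): east 23 sin 142° = 14.16, north 23 cos 142° = -18.12
Summing: 42.47 mi east, -29.25 mi north → (42.47, -29.25).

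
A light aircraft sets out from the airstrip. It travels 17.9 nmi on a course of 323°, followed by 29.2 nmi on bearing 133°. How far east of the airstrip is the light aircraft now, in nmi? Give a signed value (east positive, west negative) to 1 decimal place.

10.6 nmi

Leg 1 (323°, 17.9 nmi): east 17.9 sin 323° = -10.77, north 17.9 cos 323° = 14.30
Leg 2 (133°, 29.2 nmi): east 29.2 sin 133° = 21.36, north 29.2 cos 133° = -19.91
Net east component: 10.58 nmi.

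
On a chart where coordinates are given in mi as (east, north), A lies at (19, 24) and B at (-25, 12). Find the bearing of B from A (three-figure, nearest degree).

255°

Δeast = -25 − 19 = -44.00; Δnorth = 12 − 24 = -12.00.
Bearing = atan2(Δeast, Δnorth) mod 360° = 254.74° ≈ 255°.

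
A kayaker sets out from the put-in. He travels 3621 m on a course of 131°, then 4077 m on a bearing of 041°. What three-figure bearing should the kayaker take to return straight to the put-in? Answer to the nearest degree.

263°

Leg 1 (131°, 3621 m): east 3621 sin 131° = 2732.80, north 3621 cos 131° = -2375.59
Leg 2 (041°, 4077 m): east 4077 sin 41° = 2674.75, north 4077 cos 41° = 3076.95
Net displacement: 5407.56 east, 701.36 north. Direction back to start is (-5407.56, -701.36): bearing = atan2(-5407.56, -701.36) mod 360° = 262.61° ≈ 263°.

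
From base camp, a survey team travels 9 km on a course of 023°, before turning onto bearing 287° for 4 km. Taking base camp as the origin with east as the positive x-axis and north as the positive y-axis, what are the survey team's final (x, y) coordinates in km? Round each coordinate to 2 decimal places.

(-0.31, 9.45)

Leg 1 (023°, 9 km): east 9 sin 23° = 3.52, north 9 cos 23° = 8.28
Leg 2 (287°, 4 km): east 4 sin 287° = -3.83, north 4 cos 287° = 1.17
Summing: -0.31 km east, 9.45 km north → (-0.31, 9.45).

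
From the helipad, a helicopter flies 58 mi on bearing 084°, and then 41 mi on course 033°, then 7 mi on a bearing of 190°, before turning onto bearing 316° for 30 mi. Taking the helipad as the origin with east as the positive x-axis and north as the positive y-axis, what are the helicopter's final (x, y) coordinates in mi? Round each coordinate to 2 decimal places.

Leg 1 (084°, 58 mi): east 58 sin 84° = 57.68, north 58 cos 84° = 6.06
Leg 2 (033°, 41 mi): east 41 sin 33° = 22.33, north 41 cos 33° = 34.39
Leg 3 (190°, 7 mi): east 7 sin 190° = -1.22, north 7 cos 190° = -6.89
Leg 4 (316°, 30 mi): east 30 sin 316° = -20.84, north 30 cos 316° = 21.58
Summing: 57.96 mi east, 55.13 mi north → (57.96, 55.13).

(57.96, 55.13)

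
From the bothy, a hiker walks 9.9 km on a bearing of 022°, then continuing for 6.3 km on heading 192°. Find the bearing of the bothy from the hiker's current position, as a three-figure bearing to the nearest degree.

218°

Leg 1 (022°, 9.9 km): east 9.9 sin 22° = 3.71, north 9.9 cos 22° = 9.18
Leg 2 (192°, 6.3 km): east 6.3 sin 192° = -1.31, north 6.3 cos 192° = -6.16
Net displacement: 2.40 east, 3.02 north. Direction back to start is (-2.40, -3.02): bearing = atan2(-2.40, -3.02) mod 360° = 218.49° ≈ 218°.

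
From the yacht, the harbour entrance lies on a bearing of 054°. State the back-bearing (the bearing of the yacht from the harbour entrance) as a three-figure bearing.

Back-bearing = 054° + 180° = 234°.

234°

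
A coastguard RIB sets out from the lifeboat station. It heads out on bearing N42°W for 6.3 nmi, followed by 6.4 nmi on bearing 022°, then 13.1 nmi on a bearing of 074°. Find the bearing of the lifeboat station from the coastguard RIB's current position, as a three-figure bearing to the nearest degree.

217°

Leg 1 (N42°W, 6.3 nmi): east 6.3 sin 318° = -4.22, north 6.3 cos 318° = 4.68
Leg 2 (022°, 6.4 nmi): east 6.4 sin 22° = 2.40, north 6.4 cos 22° = 5.93
Leg 3 (074°, 13.1 nmi): east 13.1 sin 74° = 12.59, north 13.1 cos 74° = 3.61
Net displacement: 10.77 east, 14.23 north. Direction back to start is (-10.77, -14.23): bearing = atan2(-10.77, -14.23) mod 360° = 217.14° ≈ 217°.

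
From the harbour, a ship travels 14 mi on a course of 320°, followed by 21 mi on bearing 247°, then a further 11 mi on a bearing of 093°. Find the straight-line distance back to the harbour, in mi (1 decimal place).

17.5 mi

Leg 1 (320°, 14 mi): east 14 sin 320° = -9.00, north 14 cos 320° = 10.72
Leg 2 (247°, 21 mi): east 21 sin 247° = -19.33, north 21 cos 247° = -8.21
Leg 3 (093°, 11 mi): east 11 sin 93° = 10.98, north 11 cos 93° = -0.58
Net: -17.34 east, 1.94 north. Distance = √((-17.34)² + (1.94)²) = 17.453 mi.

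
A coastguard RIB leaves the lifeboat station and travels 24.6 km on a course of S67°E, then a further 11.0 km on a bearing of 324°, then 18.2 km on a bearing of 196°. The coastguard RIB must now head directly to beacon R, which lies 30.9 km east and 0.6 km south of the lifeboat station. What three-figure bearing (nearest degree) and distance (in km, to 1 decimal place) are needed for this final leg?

048°, 26.5 km

Leg 1 (S67°E, 24.6 km): east 24.6 sin 113° = 22.64, north 24.6 cos 113° = -9.61
Leg 2 (324°, 11.0 km): east 11.0 sin 324° = -6.47, north 11.0 cos 324° = 8.90
Leg 3 (196°, 18.2 km): east 18.2 sin 196° = -5.02, north 18.2 cos 196° = -17.49
Current position: (11.16, -18.21). Target: (30.9, -0.6). Remaining: Δeast = 19.74, Δnorth = 17.61.
Bearing = atan2(19.74, 17.61) mod 360° = 48.26°; distance = √((19.74)² + (17.61)²) = 26.450 km.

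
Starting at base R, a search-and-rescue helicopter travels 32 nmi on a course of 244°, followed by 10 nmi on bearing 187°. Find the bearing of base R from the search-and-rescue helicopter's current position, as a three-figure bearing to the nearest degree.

Leg 1 (244°, 32 nmi): east 32 sin 244° = -28.76, north 32 cos 244° = -14.03
Leg 2 (187°, 10 nmi): east 10 sin 187° = -1.22, north 10 cos 187° = -9.93
Net displacement: -29.98 east, -23.95 north. Direction back to start is (29.98, 23.95): bearing = atan2(29.98, 23.95) mod 360° = 51.38° ≈ 051°.

051°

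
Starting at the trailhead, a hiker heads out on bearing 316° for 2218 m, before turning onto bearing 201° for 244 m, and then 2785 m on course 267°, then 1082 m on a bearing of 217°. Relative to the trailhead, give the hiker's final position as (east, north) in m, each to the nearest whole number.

(-5061, 358)

Leg 1 (316°, 2218 m): east 2218 sin 316° = -1540.75, north 2218 cos 316° = 1595.50
Leg 2 (201°, 244 m): east 244 sin 201° = -87.44, north 244 cos 201° = -227.79
Leg 3 (267°, 2785 m): east 2785 sin 267° = -2781.18, north 2785 cos 267° = -145.76
Leg 4 (217°, 1082 m): east 1082 sin 217° = -651.16, north 1082 cos 217° = -864.12
Summing: -5060.54 m east, 357.82 m north → (-5061, 358).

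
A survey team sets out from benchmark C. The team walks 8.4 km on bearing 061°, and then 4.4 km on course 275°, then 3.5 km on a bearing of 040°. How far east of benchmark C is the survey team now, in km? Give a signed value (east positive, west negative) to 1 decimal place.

Leg 1 (061°, 8.4 km): east 8.4 sin 61° = 7.35, north 8.4 cos 61° = 4.07
Leg 2 (275°, 4.4 km): east 4.4 sin 275° = -4.38, north 4.4 cos 275° = 0.38
Leg 3 (040°, 3.5 km): east 3.5 sin 40° = 2.25, north 3.5 cos 40° = 2.68
Net east component: 5.21 km.

5.2 km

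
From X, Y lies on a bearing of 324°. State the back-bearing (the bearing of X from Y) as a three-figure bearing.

Back-bearing = 324° − 180° = 144°.

144°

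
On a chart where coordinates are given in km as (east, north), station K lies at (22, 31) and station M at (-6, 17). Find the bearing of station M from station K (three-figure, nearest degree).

243°

Δeast = -6 − 22 = -28.00; Δnorth = 17 − 31 = -14.00.
Bearing = atan2(Δeast, Δnorth) mod 360° = 243.43° ≈ 243°.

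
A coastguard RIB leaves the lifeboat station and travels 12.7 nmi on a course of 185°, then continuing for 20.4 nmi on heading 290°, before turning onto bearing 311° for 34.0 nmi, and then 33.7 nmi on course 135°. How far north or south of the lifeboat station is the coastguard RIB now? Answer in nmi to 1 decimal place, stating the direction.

7.2 nmi south

Leg 1 (185°, 12.7 nmi): east 12.7 sin 185° = -1.11, north 12.7 cos 185° = -12.65
Leg 2 (290°, 20.4 nmi): east 20.4 sin 290° = -19.17, north 20.4 cos 290° = 6.98
Leg 3 (311°, 34.0 nmi): east 34.0 sin 311° = -25.66, north 34.0 cos 311° = 22.31
Leg 4 (135°, 33.7 nmi): east 33.7 sin 135° = 23.83, north 33.7 cos 135° = -23.83
Net north component: -7.20 nmi.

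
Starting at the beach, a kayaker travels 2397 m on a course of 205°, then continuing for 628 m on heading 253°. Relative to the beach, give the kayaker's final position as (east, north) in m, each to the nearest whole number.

Leg 1 (205°, 2397 m): east 2397 sin 205° = -1013.02, north 2397 cos 205° = -2172.42
Leg 2 (253°, 628 m): east 628 sin 253° = -600.56, north 628 cos 253° = -183.61
Summing: -1613.58 m east, -2356.03 m north → (-1614, -2356).

(-1614, -2356)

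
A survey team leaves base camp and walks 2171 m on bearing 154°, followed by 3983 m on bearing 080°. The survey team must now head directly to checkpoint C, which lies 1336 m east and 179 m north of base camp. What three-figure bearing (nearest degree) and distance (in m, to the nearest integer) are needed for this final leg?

Leg 1 (154°, 2171 m): east 2171 sin 154° = 951.70, north 2171 cos 154° = -1951.28
Leg 2 (080°, 3983 m): east 3983 sin 80° = 3922.49, north 3983 cos 80° = 691.64
Current position: (4874.19, -1259.64). Target: (1336, 179). Remaining: Δeast = -3538.19, Δnorth = 1438.64.
Bearing = atan2(-3538.19, 1438.64) mod 360° = 292.13°; distance = √((-3538.19)² + (1438.64)²) = 3819.489 m.

292°, 3819 m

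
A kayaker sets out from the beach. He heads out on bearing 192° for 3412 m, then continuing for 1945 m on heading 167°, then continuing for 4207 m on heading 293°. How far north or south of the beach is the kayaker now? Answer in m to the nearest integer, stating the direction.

Leg 1 (192°, 3412 m): east 3412 sin 192° = -709.39, north 3412 cos 192° = -3337.44
Leg 2 (167°, 1945 m): east 1945 sin 167° = 437.53, north 1945 cos 167° = -1895.15
Leg 3 (293°, 4207 m): east 4207 sin 293° = -3872.56, north 4207 cos 293° = 1643.81
Net north component: -3588.78 m.

3589 m south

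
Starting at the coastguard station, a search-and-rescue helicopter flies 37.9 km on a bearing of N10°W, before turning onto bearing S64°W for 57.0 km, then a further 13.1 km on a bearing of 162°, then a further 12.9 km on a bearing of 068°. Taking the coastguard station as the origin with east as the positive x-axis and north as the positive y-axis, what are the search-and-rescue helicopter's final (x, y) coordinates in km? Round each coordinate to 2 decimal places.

(-41.80, 4.71)

Leg 1 (N10°W, 37.9 km): east 37.9 sin 350° = -6.58, north 37.9 cos 350° = 37.32
Leg 2 (S64°W, 57.0 km): east 57.0 sin 244° = -51.23, north 57.0 cos 244° = -24.99
Leg 3 (162°, 13.1 km): east 13.1 sin 162° = 4.05, north 13.1 cos 162° = -12.46
Leg 4 (068°, 12.9 km): east 12.9 sin 68° = 11.96, north 12.9 cos 68° = 4.83
Summing: -41.80 km east, 4.71 km north → (-41.80, 4.71).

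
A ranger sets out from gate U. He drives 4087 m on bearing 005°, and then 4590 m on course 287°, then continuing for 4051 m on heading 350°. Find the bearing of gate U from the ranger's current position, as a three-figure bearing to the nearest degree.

153°

Leg 1 (005°, 4087 m): east 4087 sin 5° = 356.21, north 4087 cos 5° = 4071.45
Leg 2 (287°, 4590 m): east 4590 sin 287° = -4389.44, north 4590 cos 287° = 1341.99
Leg 3 (350°, 4051 m): east 4051 sin 350° = -703.45, north 4051 cos 350° = 3989.46
Net displacement: -4736.68 east, 9402.89 north. Direction back to start is (4736.68, -9402.89): bearing = atan2(4736.68, -9402.89) mod 360° = 153.26° ≈ 153°.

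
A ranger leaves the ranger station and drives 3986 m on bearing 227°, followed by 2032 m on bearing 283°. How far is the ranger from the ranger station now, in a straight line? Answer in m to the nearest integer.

5392 m

Leg 1 (227°, 3986 m): east 3986 sin 227° = -2915.18, north 3986 cos 227° = -2718.45
Leg 2 (283°, 2032 m): east 2032 sin 283° = -1979.92, north 2032 cos 283° = 457.10
Net: -4895.10 east, -2261.34 north. Distance = √((-4895.10)² + (-2261.34)²) = 5392.184 m.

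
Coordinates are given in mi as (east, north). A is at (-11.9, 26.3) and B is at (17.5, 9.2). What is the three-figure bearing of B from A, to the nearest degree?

120°

Δeast = 17.5 − -11.9 = 29.40; Δnorth = 9.2 − 26.3 = -17.10.
Bearing = atan2(Δeast, Δnorth) mod 360° = 120.18° ≈ 120°.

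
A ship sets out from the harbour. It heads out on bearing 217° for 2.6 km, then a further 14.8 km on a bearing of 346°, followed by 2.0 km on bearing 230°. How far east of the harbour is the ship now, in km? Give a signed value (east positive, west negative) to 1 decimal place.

-6.7 km

Leg 1 (217°, 2.6 km): east 2.6 sin 217° = -1.56, north 2.6 cos 217° = -2.08
Leg 2 (346°, 14.8 km): east 14.8 sin 346° = -3.58, north 14.8 cos 346° = 14.36
Leg 3 (230°, 2.0 km): east 2.0 sin 230° = -1.53, north 2.0 cos 230° = -1.29
Net east component: -6.68 km.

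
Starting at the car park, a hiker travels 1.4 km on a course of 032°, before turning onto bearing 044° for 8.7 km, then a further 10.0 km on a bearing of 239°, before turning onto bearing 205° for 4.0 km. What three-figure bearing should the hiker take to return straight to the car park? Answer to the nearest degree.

Leg 1 (032°, 1.4 km): east 1.4 sin 32° = 0.74, north 1.4 cos 32° = 1.19
Leg 2 (044°, 8.7 km): east 8.7 sin 44° = 6.04, north 8.7 cos 44° = 6.26
Leg 3 (239°, 10.0 km): east 10.0 sin 239° = -8.57, north 10.0 cos 239° = -5.15
Leg 4 (205°, 4.0 km): east 4.0 sin 205° = -1.69, north 4.0 cos 205° = -3.63
Net displacement: -3.48 east, -1.33 north. Direction back to start is (3.48, 1.33): bearing = atan2(3.48, 1.33) mod 360° = 69.06° ≈ 069°.

069°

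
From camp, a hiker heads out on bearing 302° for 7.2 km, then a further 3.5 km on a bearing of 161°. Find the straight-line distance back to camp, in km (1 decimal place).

Leg 1 (302°, 7.2 km): east 7.2 sin 302° = -6.11, north 7.2 cos 302° = 3.82
Leg 2 (161°, 3.5 km): east 3.5 sin 161° = 1.14, north 3.5 cos 161° = -3.31
Net: -4.97 east, 0.51 north. Distance = √((-4.97)² + (0.51)²) = 4.992 km.

5.0 km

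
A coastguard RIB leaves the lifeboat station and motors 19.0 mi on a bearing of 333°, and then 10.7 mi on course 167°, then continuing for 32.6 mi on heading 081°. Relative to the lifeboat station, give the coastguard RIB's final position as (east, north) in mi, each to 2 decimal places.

(25.98, 11.60)

Leg 1 (333°, 19.0 mi): east 19.0 sin 333° = -8.63, north 19.0 cos 333° = 16.93
Leg 2 (167°, 10.7 mi): east 10.7 sin 167° = 2.41, north 10.7 cos 167° = -10.43
Leg 3 (081°, 32.6 mi): east 32.6 sin 81° = 32.20, north 32.6 cos 81° = 5.10
Summing: 25.98 mi east, 11.60 mi north → (25.98, 11.60).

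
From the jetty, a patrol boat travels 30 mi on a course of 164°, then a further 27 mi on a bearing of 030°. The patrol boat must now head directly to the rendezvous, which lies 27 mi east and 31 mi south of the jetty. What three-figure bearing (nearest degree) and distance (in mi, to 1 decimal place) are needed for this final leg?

Leg 1 (164°, 30 mi): east 30 sin 164° = 8.27, north 30 cos 164° = -28.84
Leg 2 (030°, 27 mi): east 27 sin 30° = 13.50, north 27 cos 30° = 23.38
Current position: (21.77, -5.46). Target: (27, -31). Remaining: Δeast = 5.23, Δnorth = -25.54.
Bearing = atan2(5.23, -25.54) mod 360° = 168.43°; distance = √((5.23)² + (-25.54)²) = 26.075 mi.

168°, 26.1 mi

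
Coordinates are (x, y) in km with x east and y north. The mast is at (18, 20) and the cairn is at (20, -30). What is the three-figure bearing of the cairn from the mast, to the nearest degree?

178°

Δeast = 20 − 18 = 2.00; Δnorth = -30 − 20 = -50.00.
Bearing = atan2(Δeast, Δnorth) mod 360° = 177.71° ≈ 178°.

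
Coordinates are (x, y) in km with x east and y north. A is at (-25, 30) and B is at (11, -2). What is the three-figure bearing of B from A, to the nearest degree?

Δeast = 11 − -25 = 36.00; Δnorth = -2 − 30 = -32.00.
Bearing = atan2(Δeast, Δnorth) mod 360° = 131.63° ≈ 132°.

132°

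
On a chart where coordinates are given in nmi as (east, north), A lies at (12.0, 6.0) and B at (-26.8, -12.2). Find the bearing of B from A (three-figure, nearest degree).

Δeast = -26.8 − 12.0 = -38.80; Δnorth = -12.2 − 6.0 = -18.20.
Bearing = atan2(Δeast, Δnorth) mod 360° = 244.87° ≈ 245°.

245°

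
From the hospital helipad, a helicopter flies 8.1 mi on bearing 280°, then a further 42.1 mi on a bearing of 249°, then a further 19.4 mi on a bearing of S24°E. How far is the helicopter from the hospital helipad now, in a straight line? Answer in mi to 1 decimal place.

Leg 1 (280°, 8.1 mi): east 8.1 sin 280° = -7.98, north 8.1 cos 280° = 1.41
Leg 2 (249°, 42.1 mi): east 42.1 sin 249° = -39.30, north 42.1 cos 249° = -15.09
Leg 3 (S24°E, 19.4 mi): east 19.4 sin 156° = 7.89, north 19.4 cos 156° = -17.72
Net: -39.39 east, -31.40 north. Distance = √((-39.39)² + (-31.40)²) = 50.376 mi.

50.4 mi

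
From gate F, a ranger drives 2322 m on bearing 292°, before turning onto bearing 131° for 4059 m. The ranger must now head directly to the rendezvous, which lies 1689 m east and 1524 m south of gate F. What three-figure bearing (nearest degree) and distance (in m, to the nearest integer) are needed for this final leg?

Leg 1 (292°, 2322 m): east 2322 sin 292° = -2152.92, north 2322 cos 292° = 869.84
Leg 2 (131°, 4059 m): east 4059 sin 131° = 3063.37, north 4059 cos 131° = -2662.94
Current position: (910.45, -1793.11). Target: (1689, -1524). Remaining: Δeast = 778.55, Δnorth = 269.11.
Bearing = atan2(778.55, 269.11) mod 360° = 70.93°; distance = √((778.55)² + (269.11)²) = 823.751 m.

071°, 824 m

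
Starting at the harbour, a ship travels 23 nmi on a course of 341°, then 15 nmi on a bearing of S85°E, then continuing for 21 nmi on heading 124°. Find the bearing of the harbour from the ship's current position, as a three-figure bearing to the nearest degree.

Leg 1 (341°, 23 nmi): east 23 sin 341° = -7.49, north 23 cos 341° = 21.75
Leg 2 (S85°E, 15 nmi): east 15 sin 95° = 14.94, north 15 cos 95° = -1.31
Leg 3 (124°, 21 nmi): east 21 sin 124° = 17.41, north 21 cos 124° = -11.74
Net displacement: 24.86 east, 8.70 north. Direction back to start is (-24.86, -8.70): bearing = atan2(-24.86, -8.70) mod 360° = 250.72° ≈ 251°.

251°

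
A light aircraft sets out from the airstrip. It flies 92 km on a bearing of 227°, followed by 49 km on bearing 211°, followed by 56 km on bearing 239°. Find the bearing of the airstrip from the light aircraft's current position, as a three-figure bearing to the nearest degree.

Leg 1 (227°, 92 km): east 92 sin 227° = -67.28, north 92 cos 227° = -62.74
Leg 2 (211°, 49 km): east 49 sin 211° = -25.24, north 49 cos 211° = -42.00
Leg 3 (239°, 56 km): east 56 sin 239° = -48.00, north 56 cos 239° = -28.84
Net displacement: -140.52 east, -133.59 north. Direction back to start is (140.52, 133.59): bearing = atan2(140.52, 133.59) mod 360° = 46.45° ≈ 046°.

046°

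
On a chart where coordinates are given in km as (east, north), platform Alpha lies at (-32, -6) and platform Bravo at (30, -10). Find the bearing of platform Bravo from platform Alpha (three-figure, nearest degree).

Δeast = 30 − -32 = 62.00; Δnorth = -10 − -6 = -4.00.
Bearing = atan2(Δeast, Δnorth) mod 360° = 93.69° ≈ 094°.

094°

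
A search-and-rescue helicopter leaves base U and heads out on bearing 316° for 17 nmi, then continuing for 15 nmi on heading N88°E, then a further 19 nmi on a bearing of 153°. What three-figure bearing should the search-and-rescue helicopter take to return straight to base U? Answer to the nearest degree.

289°

Leg 1 (316°, 17 nmi): east 17 sin 316° = -11.81, north 17 cos 316° = 12.23
Leg 2 (N88°E, 15 nmi): east 15 sin 88° = 14.99, north 15 cos 88° = 0.52
Leg 3 (153°, 19 nmi): east 19 sin 153° = 8.63, north 19 cos 153° = -16.93
Net displacement: 11.81 east, -4.18 north. Direction back to start is (-11.81, 4.18): bearing = atan2(-11.81, 4.18) mod 360° = 289.48° ≈ 289°.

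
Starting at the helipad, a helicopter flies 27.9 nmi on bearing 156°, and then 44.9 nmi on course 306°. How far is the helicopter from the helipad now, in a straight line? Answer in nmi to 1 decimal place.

25.0 nmi

Leg 1 (156°, 27.9 nmi): east 27.9 sin 156° = 11.35, north 27.9 cos 156° = -25.49
Leg 2 (306°, 44.9 nmi): east 44.9 sin 306° = -36.32, north 44.9 cos 306° = 26.39
Net: -24.98 east, 0.90 north. Distance = √((-24.98)² + (0.90)²) = 24.993 nmi.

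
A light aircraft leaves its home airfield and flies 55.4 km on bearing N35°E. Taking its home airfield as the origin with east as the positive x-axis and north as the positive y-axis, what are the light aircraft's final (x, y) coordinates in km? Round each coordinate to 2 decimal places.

(31.78, 45.38)

Leg 1 (N35°E, 55.4 km): east 55.4 sin 35° = 31.78, north 55.4 cos 35° = 45.38
Summing: 31.78 km east, 45.38 km north → (31.78, 45.38).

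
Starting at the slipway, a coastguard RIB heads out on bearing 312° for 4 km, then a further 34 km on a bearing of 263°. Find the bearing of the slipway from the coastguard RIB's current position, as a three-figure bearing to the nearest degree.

088°

Leg 1 (312°, 4 km): east 4 sin 312° = -2.97, north 4 cos 312° = 2.68
Leg 2 (263°, 34 km): east 34 sin 263° = -33.75, north 34 cos 263° = -4.14
Net displacement: -36.72 east, -1.47 north. Direction back to start is (36.72, 1.47): bearing = atan2(36.72, 1.47) mod 360° = 87.71° ≈ 088°.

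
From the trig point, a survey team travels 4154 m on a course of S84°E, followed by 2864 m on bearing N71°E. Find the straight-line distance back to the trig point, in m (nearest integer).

Leg 1 (S84°E, 4154 m): east 4154 sin 96° = 4131.24, north 4154 cos 96° = -434.21
Leg 2 (N71°E, 2864 m): east 2864 sin 71° = 2707.97, north 2864 cos 71° = 932.43
Net: 6839.21 east, 498.22 north. Distance = √((6839.21)² + (498.22)²) = 6857.332 m.

6857 m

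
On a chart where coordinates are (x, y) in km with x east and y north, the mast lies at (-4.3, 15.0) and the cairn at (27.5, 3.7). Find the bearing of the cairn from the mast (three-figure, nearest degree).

Δeast = 27.5 − -4.3 = 31.80; Δnorth = 3.7 − 15.0 = -11.30.
Bearing = atan2(Δeast, Δnorth) mod 360° = 109.56° ≈ 110°.

110°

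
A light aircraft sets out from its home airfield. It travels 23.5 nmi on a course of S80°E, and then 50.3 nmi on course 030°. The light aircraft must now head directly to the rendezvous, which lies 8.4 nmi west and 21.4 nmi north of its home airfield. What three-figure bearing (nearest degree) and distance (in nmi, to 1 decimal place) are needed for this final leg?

Leg 1 (S80°E, 23.5 nmi): east 23.5 sin 100° = 23.14, north 23.5 cos 100° = -4.08
Leg 2 (030°, 50.3 nmi): east 50.3 sin 30° = 25.15, north 50.3 cos 30° = 43.56
Current position: (48.29, 39.48). Target: (-8.4, 21.4). Remaining: Δeast = -56.69, Δnorth = -18.08.
Bearing = atan2(-56.69, -18.08) mod 360° = 252.31°; distance = √((-56.69)² + (-18.08)²) = 59.506 nmi.

252°, 59.5 nmi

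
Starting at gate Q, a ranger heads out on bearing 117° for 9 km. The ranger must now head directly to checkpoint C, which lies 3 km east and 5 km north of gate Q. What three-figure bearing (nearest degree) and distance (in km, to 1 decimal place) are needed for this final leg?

331°, 10.4 km

Leg 1 (117°, 9 km): east 9 sin 117° = 8.02, north 9 cos 117° = -4.09
Current position: (8.02, -4.09). Target: (3, 5). Remaining: Δeast = -5.02, Δnorth = 9.09.
Bearing = atan2(-5.02, 9.09) mod 360° = 331.08°; distance = √((-5.02)² + (9.09)²) = 10.380 km.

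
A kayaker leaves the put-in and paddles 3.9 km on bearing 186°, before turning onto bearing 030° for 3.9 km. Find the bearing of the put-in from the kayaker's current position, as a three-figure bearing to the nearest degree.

288°

Leg 1 (186°, 3.9 km): east 3.9 sin 186° = -0.41, north 3.9 cos 186° = -3.88
Leg 2 (030°, 3.9 km): east 3.9 sin 30° = 1.95, north 3.9 cos 30° = 3.38
Net displacement: 1.54 east, -0.50 north. Direction back to start is (-1.54, 0.50): bearing = atan2(-1.54, 0.50) mod 360° = 288.00° ≈ 288°.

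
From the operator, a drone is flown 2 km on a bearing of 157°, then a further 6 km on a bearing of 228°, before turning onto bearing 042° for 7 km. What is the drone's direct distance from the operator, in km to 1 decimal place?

1.2 km

Leg 1 (157°, 2 km): east 2 sin 157° = 0.78, north 2 cos 157° = -1.84
Leg 2 (228°, 6 km): east 6 sin 228° = -4.46, north 6 cos 228° = -4.01
Leg 3 (042°, 7 km): east 7 sin 42° = 4.68, north 7 cos 42° = 5.20
Net: 1.01 east, -0.65 north. Distance = √((1.01)² + (-0.65)²) = 1.200 km.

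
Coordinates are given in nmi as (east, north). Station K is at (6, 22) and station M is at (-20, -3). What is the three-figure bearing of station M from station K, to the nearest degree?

226°

Δeast = -20 − 6 = -26.00; Δnorth = -3 − 22 = -25.00.
Bearing = atan2(Δeast, Δnorth) mod 360° = 226.12° ≈ 226°.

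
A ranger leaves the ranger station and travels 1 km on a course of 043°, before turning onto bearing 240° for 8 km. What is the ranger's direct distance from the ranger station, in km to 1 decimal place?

Leg 1 (043°, 1 km): east 1 sin 43° = 0.68, north 1 cos 43° = 0.73
Leg 2 (240°, 8 km): east 8 sin 240° = -6.93, north 8 cos 240° = -4.00
Net: -6.25 east, -3.27 north. Distance = √((-6.25)² + (-3.27)²) = 7.050 km.

7.0 km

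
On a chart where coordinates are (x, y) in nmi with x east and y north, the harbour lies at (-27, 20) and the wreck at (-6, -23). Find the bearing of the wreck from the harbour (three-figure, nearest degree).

Δeast = -6 − -27 = 21.00; Δnorth = -23 − 20 = -43.00.
Bearing = atan2(Δeast, Δnorth) mod 360° = 153.97° ≈ 154°.

154°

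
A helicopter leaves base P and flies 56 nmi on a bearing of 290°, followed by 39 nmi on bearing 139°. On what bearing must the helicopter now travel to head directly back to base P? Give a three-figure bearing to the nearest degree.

Leg 1 (290°, 56 nmi): east 56 sin 290° = -52.62, north 56 cos 290° = 19.15
Leg 2 (139°, 39 nmi): east 39 sin 139° = 25.59, north 39 cos 139° = -29.43
Net displacement: -27.04 east, -10.28 north. Direction back to start is (27.04, 10.28): bearing = atan2(27.04, 10.28) mod 360° = 69.18° ≈ 069°.

069°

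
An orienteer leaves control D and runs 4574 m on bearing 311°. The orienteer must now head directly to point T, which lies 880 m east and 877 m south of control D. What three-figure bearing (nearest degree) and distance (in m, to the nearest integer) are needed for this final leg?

Leg 1 (311°, 4574 m): east 4574 sin 311° = -3452.04, north 4574 cos 311° = 3000.81
Current position: (-3452.04, 3000.81). Target: (880, -877). Remaining: Δeast = 4332.04, Δnorth = -3877.81.
Bearing = atan2(4332.04, -3877.81) mod 360° = 131.83°; distance = √((4332.04)² + (-3877.81)²) = 5814.123 m.

132°, 5814 m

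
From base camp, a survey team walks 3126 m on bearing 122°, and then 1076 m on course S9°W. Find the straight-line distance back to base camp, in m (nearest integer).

3682 m

Leg 1 (122°, 3126 m): east 3126 sin 122° = 2651.00, north 3126 cos 122° = -1656.53
Leg 2 (S9°W, 1076 m): east 1076 sin 189° = -168.32, north 1076 cos 189° = -1062.75
Net: 2482.67 east, -2719.28 north. Distance = √((2482.67)² + (-2719.28)²) = 3682.141 m.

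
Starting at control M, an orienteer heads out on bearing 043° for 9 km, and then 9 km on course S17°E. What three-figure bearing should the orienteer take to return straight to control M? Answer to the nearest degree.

Leg 1 (043°, 9 km): east 9 sin 43° = 6.14, north 9 cos 43° = 6.58
Leg 2 (S17°E, 9 km): east 9 sin 163° = 2.63, north 9 cos 163° = -8.61
Net displacement: 8.77 east, -2.02 north. Direction back to start is (-8.77, 2.02): bearing = atan2(-8.77, 2.02) mod 360° = 283.00° ≈ 283°.

283°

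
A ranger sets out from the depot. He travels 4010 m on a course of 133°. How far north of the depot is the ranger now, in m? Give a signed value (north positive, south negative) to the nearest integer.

Leg 1 (133°, 4010 m): east 4010 sin 133° = 2932.73, north 4010 cos 133° = -2734.81
Net north component: -2734.81 m.

-2735 m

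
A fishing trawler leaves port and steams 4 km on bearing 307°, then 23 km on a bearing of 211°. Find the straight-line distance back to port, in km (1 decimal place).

22.9 km

Leg 1 (307°, 4 km): east 4 sin 307° = -3.19, north 4 cos 307° = 2.41
Leg 2 (211°, 23 km): east 23 sin 211° = -11.85, north 23 cos 211° = -19.71
Net: -15.04 east, -17.31 north. Distance = √((-15.04)² + (-17.31)²) = 22.930 km.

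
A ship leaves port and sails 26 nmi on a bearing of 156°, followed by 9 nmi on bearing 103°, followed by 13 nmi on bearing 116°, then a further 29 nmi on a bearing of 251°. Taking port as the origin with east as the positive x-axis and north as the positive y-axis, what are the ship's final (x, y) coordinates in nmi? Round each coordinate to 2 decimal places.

(3.61, -40.92)

Leg 1 (156°, 26 nmi): east 26 sin 156° = 10.58, north 26 cos 156° = -23.75
Leg 2 (103°, 9 nmi): east 9 sin 103° = 8.77, north 9 cos 103° = -2.02
Leg 3 (116°, 13 nmi): east 13 sin 116° = 11.68, north 13 cos 116° = -5.70
Leg 4 (251°, 29 nmi): east 29 sin 251° = -27.42, north 29 cos 251° = -9.44
Summing: 3.61 nmi east, -40.92 nmi north → (3.61, -40.92).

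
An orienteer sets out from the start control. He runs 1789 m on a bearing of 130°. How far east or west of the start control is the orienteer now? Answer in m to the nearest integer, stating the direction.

Leg 1 (130°, 1789 m): east 1789 sin 130° = 1370.45, north 1789 cos 130° = -1149.95
Net east component: 1370.45 m.

1370 m east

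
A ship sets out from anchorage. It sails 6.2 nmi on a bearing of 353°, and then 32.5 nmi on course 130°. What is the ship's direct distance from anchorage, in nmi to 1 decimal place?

28.3 nmi

Leg 1 (353°, 6.2 nmi): east 6.2 sin 353° = -0.76, north 6.2 cos 353° = 6.15
Leg 2 (130°, 32.5 nmi): east 32.5 sin 130° = 24.90, north 32.5 cos 130° = -20.89
Net: 24.14 east, -14.74 north. Distance = √((24.14)² + (-14.74)²) = 28.283 nmi.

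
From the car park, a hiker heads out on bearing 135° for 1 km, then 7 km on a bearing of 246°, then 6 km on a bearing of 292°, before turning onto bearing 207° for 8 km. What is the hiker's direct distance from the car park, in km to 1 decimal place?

Leg 1 (135°, 1 km): east 1 sin 135° = 0.71, north 1 cos 135° = -0.71
Leg 2 (246°, 7 km): east 7 sin 246° = -6.39, north 7 cos 246° = -2.85
Leg 3 (292°, 6 km): east 6 sin 292° = -5.56, north 6 cos 292° = 2.25
Leg 4 (207°, 8 km): east 8 sin 207° = -3.63, north 8 cos 207° = -7.13
Net: -14.88 east, -8.43 north. Distance = √((-14.88)² + (-8.43)²) = 17.107 km.

17.1 km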